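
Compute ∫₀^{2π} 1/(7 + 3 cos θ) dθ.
sqrt(10)*pi/10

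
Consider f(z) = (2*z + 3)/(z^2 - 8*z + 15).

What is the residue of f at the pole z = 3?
Write f(z) = P(z)/Q(z) with P(z) = 2*z + 3 and Q(z) = z^2 - 8*z + 15.
The denominator factors as Q(z) = (z - 5)*(z - 3), so z = 3 is a simple zero of Q and P is analytic there; z = 3 is therefore a simple pole and
  Res(f, z₀) = P(z₀)/Q'(z₀).

Q'(z) = 2*z - 8, so Q'(3) = -2.
P(3) = 9.

Res(f, 3) = (9)/(-2) = -9/2

Final answer: -9/2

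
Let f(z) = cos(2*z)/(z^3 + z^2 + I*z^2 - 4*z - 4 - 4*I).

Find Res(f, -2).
Write f(z) = P(z)/Q(z) with P(z) = cos(2*z) and Q(z) = z^3 + z^2 + I*z^2 - 4*z - 4 - 4*I.
The denominator factors as Q(z) = (z - 2)*(z + 1 + I)*(z + 2), so z = -2 is a simple zero of Q and P is analytic there; z = -2 is therefore a simple pole and
  Res(f, z₀) = P(z₀)/Q'(z₀).

Q'(z) = 3*z^2 + 2*z + 2*I*z - 4, so Q'(-2) = 4 - 4*I.
P(-2) = cos(4).

Res(f, -2) = (cos(4))/(4 - 4*I) = (1/8 + I/8)*cos(4)

Final answer: (1/8 + I/8)*cos(4)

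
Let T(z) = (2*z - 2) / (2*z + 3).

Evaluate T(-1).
Substitute z = -1:
  numerator:   2*(-1) - 2 = -4
  denominator: 2*(-1) + 3 = 1
T(-1) = (-4)/(1) = -4

Final answer: -4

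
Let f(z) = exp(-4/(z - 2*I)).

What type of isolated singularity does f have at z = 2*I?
Let u = z - 2*I. Then
  e^(-4/u) = Σ_{k≥0} (-4)^k/(k!·u^k) = 1 - 4/u + 8/u^2 - 32/(3*u^3) + ...
which has infinitely many negative powers of u, so exp(-4/(z - 2*I)) has an essential singularity at z = 2*I.
So the singularity is essential.

Final answer: essential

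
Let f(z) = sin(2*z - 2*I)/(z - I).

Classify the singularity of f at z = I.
removable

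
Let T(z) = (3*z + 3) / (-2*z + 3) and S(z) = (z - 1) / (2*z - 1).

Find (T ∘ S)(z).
(T ∘ S)(z) = T(S(z)) = ((3)*S(z) + (3))/((-2)*S(z) + (3)). Multiply numerator and denominator by 2*z - 1:
  numerator:   (3)*(z - 1) + (3)*(2*z - 1) = 9*z - 6
  denominator: (-2)*(z - 1) + (3)*(2*z - 1) = 4*z - 1
(T ∘ S)(z) = (9*z - 6)/(4*z - 1)

Final answer: (9*z - 6)/(4*z - 1)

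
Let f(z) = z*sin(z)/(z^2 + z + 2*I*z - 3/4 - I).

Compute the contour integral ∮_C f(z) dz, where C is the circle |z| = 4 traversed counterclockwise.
By the residue theorem, ∮_C f(z) dz = 2πi · (sum of the residues of f at the poles inside |z| = 4).

The denominator factors as (z + 3/2 + 2*I)*(z - 1/2), so the singularities of f are simple poles at z = -3/2 - 2*I, z = 1/2.
  |-3/2 - 2*I|² = 25/4 < 16 = 4², so this pole is inside the contour.
  |1/2|² = 1/4 < 16 = 4², so this pole is inside the contour.

With P(z) = z*sin(z) and Q(z) = z^2 + z + 2*I*z - 3/4 - I, each pole is simple, so Res(f, z₀) = P(z₀)/Q'(z₀) with Q'(z) = 2*z + 1 + 2*I.
  Res(f, -3/2 - 2*I) = P(-3/2 - 2*I)/Q'(-3/2 - 2*I) = ((3/2 + 2*I)*sin(3/2 + 2*I))/(-2 - 2*I) = (-7/8 - I/8)*sin(3/2 + 2*I)
  Res(f, 1/2) = P(1/2)/Q'(1/2) = (sin(1/2)/2)/(2 + 2*I) = (1/8 - I/8)*sin(1/2)

Sum of residues inside C: (-7/8 - I/8)*sin(3/2 + 2*I) + (1/8 - I/8)*sin(1/2)
∮_C f(z) dz = 2πi · ((-7/8 - I/8)*sin(3/2 + 2*I) + (1/8 - I/8)*sin(1/2)) = pi*(1/4 - 7*I/4)*sin(3/2 + 2*I) + pi*(1/4 + I/4)*sin(1/2)

Final answer: pi*(1/4 - 7*I/4)*sin(3/2 + 2*I) + pi*(1/4 + I/4)*sin(1/2)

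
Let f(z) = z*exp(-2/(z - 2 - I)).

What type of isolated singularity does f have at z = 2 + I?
essential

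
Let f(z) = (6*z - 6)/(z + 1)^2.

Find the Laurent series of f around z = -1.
-12/(z + 1)^2 + 6/(z + 1)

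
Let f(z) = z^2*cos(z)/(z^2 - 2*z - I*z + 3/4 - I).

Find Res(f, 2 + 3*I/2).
(31/16 + 17*I/16)*cos(2 + 3*I/2)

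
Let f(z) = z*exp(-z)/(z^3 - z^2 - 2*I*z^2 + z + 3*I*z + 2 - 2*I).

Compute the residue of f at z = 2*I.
Write f(z) = P(z)/Q(z) with P(z) = z*exp(-z) and Q(z) = z^3 - z^2 - 2*I*z^2 + z + 3*I*z + 2 - 2*I.
The denominator factors as Q(z) = (z - I)*(z - 1 + I)*(z - 2*I), so z = 2*I is a simple zero of Q and P is analytic there; z = 2*I is therefore a simple pole and
  Res(f, z₀) = P(z₀)/Q'(z₀).

Q'(z) = 3*z^2 - 2*z - 4*I*z + 1 + 3*I, so Q'(2*I) = -3 - I.
P(2*I) = 2*I*exp(-2*I).

Res(f, 2*I) = (2*I*exp(-2*I))/(-3 - I) = (-1/5 - 3*I/5)*exp(-2*I)

Final answer: (-1/5 - 3*I/5)*exp(-2*I)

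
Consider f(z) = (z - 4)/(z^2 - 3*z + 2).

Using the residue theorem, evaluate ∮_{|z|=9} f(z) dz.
By the residue theorem, ∮_C f(z) dz = 2πi · (sum of the residues of f at the poles inside |z| = 9).

The denominator factors as (z - 2)*(z - 1), so the singularities of f are simple poles at z = 2, z = 1.
  |2|² = 4 < 81 = 9², so this pole is inside the contour.
  |1|² = 1 < 81 = 9², so this pole is inside the contour.

With P(z) = z - 4 and Q(z) = z^2 - 3*z + 2, each pole is simple, so Res(f, z₀) = P(z₀)/Q'(z₀) with Q'(z) = 2*z - 3.
  Res(f, 2) = P(2)/Q'(2) = (-2)/(1) = -2
  Res(f, 1) = P(1)/Q'(1) = (-3)/(-1) = 3

Sum of residues inside C: 1
∮_C f(z) dz = 2πi · (1) = 2*I*pi

Final answer: 2*I*pi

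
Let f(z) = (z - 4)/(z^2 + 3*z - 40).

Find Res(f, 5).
Write f(z) = P(z)/Q(z) with P(z) = z - 4 and Q(z) = z^2 + 3*z - 40.
The denominator factors as Q(z) = (z - 5)*(z + 8), so z = 5 is a simple zero of Q and P is analytic there; z = 5 is therefore a simple pole and
  Res(f, z₀) = P(z₀)/Q'(z₀).

Q'(z) = 2*z + 3, so Q'(5) = 13.
P(5) = 1.

Res(f, 5) = (1)/(13) = 1/13

Final answer: 1/13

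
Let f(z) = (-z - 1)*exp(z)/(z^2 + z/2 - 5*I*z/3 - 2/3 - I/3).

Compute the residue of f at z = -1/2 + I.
(-3/13 + 24*I/13)*exp(-1/2 + I)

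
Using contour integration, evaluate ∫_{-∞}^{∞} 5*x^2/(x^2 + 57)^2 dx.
5*sqrt(57)*pi/114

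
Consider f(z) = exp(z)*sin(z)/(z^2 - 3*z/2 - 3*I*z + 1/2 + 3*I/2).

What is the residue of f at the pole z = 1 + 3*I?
(2/37 - 12*I/37)*exp(1 + 3*I)*sin(1 + 3*I)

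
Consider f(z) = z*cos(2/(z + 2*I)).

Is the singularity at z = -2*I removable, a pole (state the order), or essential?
essential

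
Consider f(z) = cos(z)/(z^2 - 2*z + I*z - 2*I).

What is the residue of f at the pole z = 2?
(2/5 - I/5)*cos(2)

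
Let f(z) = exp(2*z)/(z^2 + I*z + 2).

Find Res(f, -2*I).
I*exp(-4*I)/3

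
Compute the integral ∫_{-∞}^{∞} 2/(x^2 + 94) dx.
Let f(z) = 2/(z^2 + 94). The denominator has no real zeros and deg Q - deg P = 2 ≥ 2, so the integral of f over the upper semicircle |z| = R tends to 0 as R → ∞. Closing the contour in the upper half-plane,
  ∫_{-∞}^{∞} f(x) dx = 2πi · Σ Res(f, z_k)  over the poles with Im z_k > 0.

Zeros of the denominator: z^2 + 94 = 0 gives z = ±sqrt(94)*I.
Upper half-plane: z = sqrt(94)*I (simple).

Each pole is a simple zero of Q(z) = z^2 + 94, so Res(f, z₀) = P(z₀)/Q'(z₀) with P(z) = 2, Q'(z) = 2*z:
  Res(f, sqrt(94)*I) = (2)/(2*sqrt(94)*I) = -sqrt(94)*I/94

∫_{-∞}^{∞} f(x) dx = 2πi · (-sqrt(94)*I/94) = sqrt(94)*pi/47

Final answer: sqrt(94)*pi/47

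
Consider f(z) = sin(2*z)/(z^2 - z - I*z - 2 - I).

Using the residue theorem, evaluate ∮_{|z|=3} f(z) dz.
By the residue theorem, ∮_C f(z) dz = 2πi · (sum of the residues of f at the poles inside |z| = 3).

The denominator factors as (z - 2 - I)*(z + 1), so the singularities of f are simple poles at z = 2 + I, z = -1.
  |2 + I|² = 5 < 9 = 3², so this pole is inside the contour.
  |-1|² = 1 < 9 = 3², so this pole is inside the contour.

With P(z) = sin(2*z) and Q(z) = z^2 - z - I*z - 2 - I, each pole is simple, so Res(f, z₀) = P(z₀)/Q'(z₀) with Q'(z) = 2*z - 1 - I.
  Res(f, 2 + I) = P(2 + I)/Q'(2 + I) = (sin(4 + 2*I))/(3 + I) = (3/10 - I/10)*sin(4 + 2*I)
  Res(f, -1) = P(-1)/Q'(-1) = (-sin(2))/(-3 - I) = (3/10 - I/10)*sin(2)

Sum of residues inside C: (3/10 - I/10)*sin(4 + 2*I) + (3/10 - I/10)*sin(2)
∮_C f(z) dz = 2πi · ((3/10 - I/10)*sin(4 + 2*I) + (3/10 - I/10)*sin(2)) = pi*(1/5 + 3*I/5)*sin(4 + 2*I) + pi*(1/5 + 3*I/5)*sin(2)

Final answer: pi*(1/5 + 3*I/5)*sin(4 + 2*I) + pi*(1/5 + 3*I/5)*sin(2)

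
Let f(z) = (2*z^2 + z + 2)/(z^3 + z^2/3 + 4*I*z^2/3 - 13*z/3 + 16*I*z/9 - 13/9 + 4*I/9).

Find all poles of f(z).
The singularities of f are the zeros of the denominator. Factoring,
  z^3 + z^2/3 + 4*I*z^2/3 - 13*z/3 + 16*I*z/9 - 13/9 + 4*I/9 = (z - 2 + I)*(z + 2 + I/3)*(z + 1/3)
so the candidates are z = 2 - I, z = -2 - I/3, z = -1/3.

Check the numerator P(z) = 2*z^2 + z + 2 at each one:
  P(2 - I) = 10 - 9*I ≠ 0, so z = 2 - I is a (simple) pole.
  P(-2 - I/3) = 70/9 + 7*I/3 ≠ 0, so z = -2 - I/3 is a (simple) pole.
  P(-1/3) = 17/9 ≠ 0, so z = -1/3 is a (simple) pole.

Poles of f: {-2 - I/3, -1/3, 2 - I}

Final answer: {-2 - I/3, -1/3, 2 - I}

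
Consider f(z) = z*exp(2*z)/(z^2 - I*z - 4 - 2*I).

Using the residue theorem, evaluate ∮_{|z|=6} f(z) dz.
pi*(-4/17 + 18*I/17)*exp(4 + 2*I) + pi*(4/17 + 16*I/17)*exp(-4)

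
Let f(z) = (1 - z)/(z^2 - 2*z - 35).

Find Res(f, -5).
Write f(z) = P(z)/Q(z) with P(z) = 1 - z and Q(z) = z^2 - 2*z - 35.
The denominator factors as Q(z) = (z + 5)*(z - 7), so z = -5 is a simple zero of Q and P is analytic there; z = -5 is therefore a simple pole and
  Res(f, z₀) = P(z₀)/Q'(z₀).

Q'(z) = 2*z - 2, so Q'(-5) = -12.
P(-5) = 6.

Res(f, -5) = (6)/(-12) = -1/2

Final answer: -1/2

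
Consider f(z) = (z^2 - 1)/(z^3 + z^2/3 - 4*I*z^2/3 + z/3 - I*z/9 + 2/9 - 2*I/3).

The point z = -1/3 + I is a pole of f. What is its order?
Factor the denominator:
  z^3 + z^2/3 - 4*I*z^2/3 + z/3 - I*z/9 + 2/9 - 2*I/3 = (z + 1/3 - I)*(z + 2*I/3)*(z - I)

The numerator P(z) = z^2 - 1 has P(-1/3 + I) = -17/9 - 2*I/3 ≠ 0, so no factor of (z + 1/3 - I) cancels.
Near z = -1/3 + I we can therefore write f(z) = g(z)/(z + 1/3 - I) with g analytic at -1/3 + I and g(-1/3 + I) ≠ 0 (g is the numerator divided by the remaining denominator factors).

Hence z = -1/3 + I is a pole of order 1.

Final answer: 1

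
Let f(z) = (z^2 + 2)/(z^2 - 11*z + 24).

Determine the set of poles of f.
The singularities of f are the zeros of the denominator. Factoring,
  z^2 - 11*z + 24 = (z - 8)*(z - 3)
so the candidates are z = 8, z = 3.

Check the numerator P(z) = z^2 + 2 at each one:
  P(8) = 66 ≠ 0, so z = 8 is a (simple) pole.
  P(3) = 11 ≠ 0, so z = 3 is a (simple) pole.

Poles of f: {3, 8}

Final answer: {3, 8}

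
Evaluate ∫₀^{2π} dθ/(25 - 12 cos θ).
Call the integral J. The integrand is 2π-periodic and we integrate over a full period, so shifting θ does not change the value (θ → θ + π flips the sign of the trig term). Hence
  J = ∫₀^{2π} dθ/(25 + 12 cos θ).
Put z = e^{iθ}: then cos θ = (z + 1/z)/2, dθ = dz/(iz), and z runs once counterclockwise around |z| = 1:
  J = ∮_{|z|=1} 1/(25 + 12*(z + 1/z)/2) · dz/(iz) = (2/i) ∮_{|z|=1} dz/(12*z^2 + 50*z + 12).
The roots of 12*z^2 + 50*z + 12 are z = (-25 ± sqrt(25^2 - 12^2))/12, with sqrt(481) = sqrt(481); their product is 1, so only z₊ = -25/12 + sqrt(481)/12 lies inside the unit circle (z₋ = -25/12 - sqrt(481)/12 lies outside).
z₊ is a simple zero of q(z) = 12*z^2 + 50*z + 12, so Res(1/q, z₊) = 1/q'(z₊) with q'(z) = 24*z + 50; and q'(z₊) = 12*(z₊ - z₋) = 2*sqrt(481).
Therefore J = (2/i) · 2πi · 1/(2*sqrt(481)) = 2*pi/(sqrt(481)) = 2*sqrt(481)*pi/481

Final answer: 2*sqrt(481)*pi/481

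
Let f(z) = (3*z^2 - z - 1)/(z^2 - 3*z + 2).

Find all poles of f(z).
The singularities of f are the zeros of the denominator. Factoring,
  z^2 - 3*z + 2 = (z - 2)*(z - 1)
so the candidates are z = 2, z = 1.

Check the numerator P(z) = 3*z^2 - z - 1 at each one:
  P(2) = 9 ≠ 0, so z = 2 is a (simple) pole.
  P(1) = 1 ≠ 0, so z = 1 is a (simple) pole.

Poles of f: {1, 2}

Final answer: {1, 2}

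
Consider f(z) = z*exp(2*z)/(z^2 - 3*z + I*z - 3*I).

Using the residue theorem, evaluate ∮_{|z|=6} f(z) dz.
pi*(-3/5 + I/5)*exp(-2*I) + pi*(3/5 + 9*I/5)*exp(6)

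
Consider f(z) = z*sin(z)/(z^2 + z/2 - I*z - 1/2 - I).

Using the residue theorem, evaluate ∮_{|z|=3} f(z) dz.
pi*(-8/13 - 12*I/13)*sin(1) + pi*(-8/13 + 14*I/13)*sin(1/2 + I)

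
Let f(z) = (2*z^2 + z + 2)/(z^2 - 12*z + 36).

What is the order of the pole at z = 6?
Factor the denominator:
  z^2 - 12*z + 36 = (z - 6)^2

The numerator P(z) = 2*z^2 + z + 2 has P(6) = 80 ≠ 0, so no factor of (z - 6) cancels.
Near z = 6 we can therefore write f(z) = g(z)/(z - 6)^2 with g analytic at 6 and g(6) ≠ 0 (g is just the numerator).

Hence z = 6 is a pole of order 2.

Final answer: 2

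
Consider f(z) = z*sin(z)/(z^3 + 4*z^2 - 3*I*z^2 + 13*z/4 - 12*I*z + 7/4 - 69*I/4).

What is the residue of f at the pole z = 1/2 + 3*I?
Write f(z) = P(z)/Q(z) with P(z) = z*sin(z) and Q(z) = z^3 + 4*z^2 - 3*I*z^2 + 13*z/4 - 12*I*z + 7/4 - 69*I/4.
The denominator factors as Q(z) = (z + 3 - I)*(z + 3/2 + I)*(z - 1/2 - 3*I), so z = 1/2 + 3*I is a simple zero of Q and P is analytic there; z = 1/2 + 3*I is therefore a simple pole and
  Res(f, z₀) = P(z₀)/Q'(z₀).

Q'(z) = 3*z^2 + 8*z - 6*I*z + 13/4 - 12*I, so Q'(1/2 + 3*I) = -1 + 18*I.
P(1/2 + 3*I) = (1/2 + 3*I)*sin(1/2 + 3*I).

Res(f, 1/2 + 3*I) = ((1/2 + 3*I)*sin(1/2 + 3*I))/(-1 + 18*I) = (107/650 - 12*I/325)*sin(1/2 + 3*I)

Final answer: (107/650 - 12*I/325)*sin(1/2 + 3*I)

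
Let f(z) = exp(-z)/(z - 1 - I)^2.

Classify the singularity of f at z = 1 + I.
Write f(z) = g(z)/(z - 1 - I)^2 with g(z) = exp(-z).
g is entire and g(1 + I) = exp(-1 - I) ≠ 0, so no factor of (z - 1 - I) cancels: the Laurent expansion of f about z = 1 + I starts at the power -2, i.e. lim_{z→z₀} (z - z₀)^2 f(z) = exp(-1 - I) is finite and nonzero.
So z = 1 + I is a pole of order 2.

Final answer: pole of order 2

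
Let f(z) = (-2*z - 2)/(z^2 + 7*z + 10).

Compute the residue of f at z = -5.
Write f(z) = P(z)/Q(z) with P(z) = -2*z - 2 and Q(z) = z^2 + 7*z + 10.
The denominator factors as Q(z) = (z + 5)*(z + 2), so z = -5 is a simple zero of Q and P is analytic there; z = -5 is therefore a simple pole and
  Res(f, z₀) = P(z₀)/Q'(z₀).

Q'(z) = 2*z + 7, so Q'(-5) = -3.
P(-5) = 8.

Res(f, -5) = (8)/(-3) = -8/3

Final answer: -8/3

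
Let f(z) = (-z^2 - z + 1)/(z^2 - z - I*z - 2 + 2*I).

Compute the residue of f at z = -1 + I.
Write f(z) = P(z)/Q(z) with P(z) = -z^2 - z + 1 and Q(z) = z^2 - z - I*z - 2 + 2*I.
The denominator factors as Q(z) = (z + 1 - I)*(z - 2), so z = -1 + I is a simple zero of Q and P is analytic there; z = -1 + I is therefore a simple pole and
  Res(f, z₀) = P(z₀)/Q'(z₀).

Q'(z) = 2*z - 1 - I, so Q'(-1 + I) = -3 + I.
P(-1 + I) = 2 + I.

Res(f, -1 + I) = (2 + I)/(-3 + I) = -1/2 - I/2

Final answer: -1/2 - I/2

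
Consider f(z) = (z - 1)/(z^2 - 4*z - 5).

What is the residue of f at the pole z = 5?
2/3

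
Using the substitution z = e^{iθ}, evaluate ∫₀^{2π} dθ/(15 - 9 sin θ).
Call the integral J. The integrand is 2π-periodic and we integrate over a full period, so shifting θ does not change the value (θ → θ + π/2 turns sin θ into cos θ; θ → θ + π flips the sign of the trig term). Hence
  J = ∫₀^{2π} dθ/(15 + 9 cos θ).
Put z = e^{iθ}: then cos θ = (z + 1/z)/2, dθ = dz/(iz), and z runs once counterclockwise around |z| = 1:
  J = ∮_{|z|=1} 1/(15 + 9*(z + 1/z)/2) · dz/(iz) = (2/i) ∮_{|z|=1} dz/(9*z^2 + 30*z + 9).
The roots of 9*z^2 + 30*z + 9 are z = (-15 ± sqrt(15^2 - 9^2))/9, with sqrt(144) = 12; their product is 1, so only z₊ = -1/3 lies inside the unit circle (z₋ = -3 lies outside).
z₊ is a simple zero of q(z) = 9*z^2 + 30*z + 9, so Res(1/q, z₊) = 1/q'(z₊) with q'(z) = 18*z + 30; and q'(z₊) = 9*(z₊ - z₋) = 24.
Therefore J = (2/i) · 2πi · 1/(24) = 2*pi/(12) = pi/6

Final answer: pi/6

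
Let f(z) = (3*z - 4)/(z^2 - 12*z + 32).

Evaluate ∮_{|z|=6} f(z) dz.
By the residue theorem, ∮_C f(z) dz = 2πi · (sum of the residues of f at the poles inside |z| = 6).

The denominator factors as (z - 4)*(z - 8), so the singularities of f are simple poles at z = 4, z = 8.
  |4|² = 16 < 36 = 6², so this pole is inside the contour.
  |8|² = 64 > 36 = 6², so this pole is outside the contour.

With P(z) = 3*z - 4 and Q(z) = z^2 - 12*z + 32, each pole is simple, so Res(f, z₀) = P(z₀)/Q'(z₀) with Q'(z) = 2*z - 12.
  Res(f, 4) = P(4)/Q'(4) = (8)/(-4) = -2

∮_C f(z) dz = 2πi · (-2) = -4*I*pi

Final answer: -4*I*pi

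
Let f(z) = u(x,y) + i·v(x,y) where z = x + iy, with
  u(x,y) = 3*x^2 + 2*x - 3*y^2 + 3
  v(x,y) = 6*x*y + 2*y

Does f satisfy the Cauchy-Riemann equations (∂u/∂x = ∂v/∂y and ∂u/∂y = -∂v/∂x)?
∂u/∂x = 6*x + 2
∂v/∂y = 6*x + 2
∂u/∂y = -6*y
∂v/∂x = 6*y
∂u/∂x = ∂v/∂y and ∂u/∂y = -∂v/∂x hold identically; f is analytic.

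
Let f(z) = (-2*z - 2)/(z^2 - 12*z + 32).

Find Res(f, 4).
5/2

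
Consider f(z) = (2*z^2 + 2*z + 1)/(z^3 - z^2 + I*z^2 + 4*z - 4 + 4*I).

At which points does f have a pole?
The singularities of f are the zeros of the denominator. Factoring,
  z^3 - z^2 + I*z^2 + 4*z - 4 + 4*I = (z - 1 + I)*(z - 2*I)*(z + 2*I)
so the candidates are z = 1 - I, z = 2*I, z = -2*I.

Check the numerator P(z) = 2*z^2 + 2*z + 1 at each one:
  P(1 - I) = 3 - 6*I ≠ 0, so z = 1 - I is a (simple) pole.
  P(2*I) = -7 + 4*I ≠ 0, so z = 2*I is a (simple) pole.
  P(-2*I) = -7 - 4*I ≠ 0, so z = -2*I is a (simple) pole.

Poles of f: {-2*I, 2*I, 1 - I}

Final answer: {-2*I, 2*I, 1 - I}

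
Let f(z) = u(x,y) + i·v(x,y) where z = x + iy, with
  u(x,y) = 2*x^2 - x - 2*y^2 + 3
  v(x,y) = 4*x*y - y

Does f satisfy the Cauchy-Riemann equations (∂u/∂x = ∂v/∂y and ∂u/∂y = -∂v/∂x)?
∂u/∂x = 4*x - 1
∂v/∂y = 4*x - 1
∂u/∂y = -4*y
∂v/∂x = 4*y
∂u/∂x = ∂v/∂y and ∂u/∂y = -∂v/∂x hold identically; f is analytic.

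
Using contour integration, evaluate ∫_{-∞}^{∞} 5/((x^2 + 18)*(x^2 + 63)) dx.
pi*(-2*sqrt(7) + 7*sqrt(2))/378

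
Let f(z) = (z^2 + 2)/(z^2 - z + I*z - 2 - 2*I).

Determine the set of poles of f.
The singularities of f are the zeros of the denominator. Factoring,
  z^2 - z + I*z - 2 - 2*I = (z - 2)*(z + 1 + I)
so the candidates are z = 2, z = -1 - I.

Check the numerator P(z) = z^2 + 2 at each one:
  P(2) = 6 ≠ 0, so z = 2 is a (simple) pole.
  P(-1 - I) = 2 + 2*I ≠ 0, so z = -1 - I is a (simple) pole.

Poles of f: {-1 - I, 2}

Final answer: {-1 - I, 2}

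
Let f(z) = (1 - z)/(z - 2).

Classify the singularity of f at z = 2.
Write f(z) = g(z)/(z - 2) with g(z) = 1 - z.
g is entire and g(2) = -1 ≠ 0, so no factor of (z - 2) cancels: the Laurent expansion of f about z = 2 starts at the power -1, i.e. lim_{z→z₀} (z - z₀) f(z) = -1 is finite and nonzero.
So z = 2 is a pole of order 1.

Final answer: pole of order 1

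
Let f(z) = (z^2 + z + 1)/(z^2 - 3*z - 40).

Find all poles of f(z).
The singularities of f are the zeros of the denominator. Factoring,
  z^2 - 3*z - 40 = (z - 8)*(z + 5)
so the candidates are z = 8, z = -5.

Check the numerator P(z) = z^2 + z + 1 at each one:
  P(8) = 73 ≠ 0, so z = 8 is a (simple) pole.
  P(-5) = 21 ≠ 0, so z = -5 is a (simple) pole.

Poles of f: {-5, 8}

Final answer: {-5, 8}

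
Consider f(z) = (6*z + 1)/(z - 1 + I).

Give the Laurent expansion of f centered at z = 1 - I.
Put w = z - (1 - I), i.e. z = w + 1 - I. The denominator is w, so it suffices to rewrite the numerator in powers of w.

P(z) = 6*z + 1
P(w + 1 - I) = 7 - 6*I + 6*w

Dividing each term by w:
  f = (7 - 6*I)/w + 6

Substituting back w = z - 1 + I:
  f(z) = (7 - 6*I)/(z - 1 + I) + 6

The series is finite because the numerator is a polynomial; the negative powers form the principal part, and the coefficient of 1/(z - 1 + I) gives Res(f, 1 - I) = 7 - 6*I.

Final answer: (7 - 6*I)/(z - 1 + I) + 6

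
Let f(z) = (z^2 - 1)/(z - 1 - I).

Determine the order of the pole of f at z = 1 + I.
1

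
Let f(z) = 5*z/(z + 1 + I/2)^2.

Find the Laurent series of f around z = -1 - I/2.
Put w = z - (-1 - I/2), i.e. z = w - 1 - I/2. The denominator is w^2, so it suffices to rewrite the numerator in powers of w.

P(z) = 5*z
P(w - 1 - I/2) = -5 - 5*I/2 + 5*w

Dividing each term by w^2:
  f = (-5 - 5*I/2)/w^2 + 5/w

Substituting back w = z + 1 + I/2:
  f(z) = (-5 - 5*I/2)/(z + 1 + I/2)^2 + 5/(z + 1 + I/2)

The series is finite because the numerator is a polynomial; the negative powers form the principal part, and the coefficient of 1/(z + 1 + I/2) gives Res(f, -1 - I/2) = 5.

Final answer: (-5 - 5*I/2)/(z + 1 + I/2)^2 + 5/(z + 1 + I/2)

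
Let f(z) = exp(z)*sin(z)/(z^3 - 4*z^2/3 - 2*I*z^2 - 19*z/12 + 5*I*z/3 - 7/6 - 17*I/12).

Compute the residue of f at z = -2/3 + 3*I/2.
Write f(z) = P(z)/Q(z) with P(z) = exp(z)*sin(z) and Q(z) = z^3 - 4*z^2/3 - 2*I*z^2 - 19*z/12 + 5*I*z/3 - 7/6 - 17*I/12.
The denominator factors as Q(z) = (z + 2/3 - 3*I/2)*(z - 2 - I)*(z + I/2), so z = -2/3 + 3*I/2 is a simple zero of Q and P is analytic there; z = -2/3 + 3*I/2 is therefore a simple pole and
  Res(f, z₀) = P(z₀)/Q'(z₀).

Q'(z) = 3*z^2 - 8*z/3 - 4*I*z - 19/12 + 5*I/3, so Q'(-2/3 + 3*I/2) = 7/9 - 17*I/3.
P(-2/3 + 3*I/2) = -exp(-2/3 + 3*I/2)*sin(2/3 - 3*I/2).

Res(f, -2/3 + 3*I/2) = (-exp(-2/3 + 3*I/2)*sin(2/3 - 3*I/2))/(7/9 - 17*I/3) = (-63/2650 - 459*I/2650)*exp(-2/3 + 3*I/2)*sin(2/3 - 3*I/2)

Final answer: (-63/2650 - 459*I/2650)*exp(-2/3 + 3*I/2)*sin(2/3 - 3*I/2)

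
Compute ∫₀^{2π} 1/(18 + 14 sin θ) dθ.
sqrt(2)*pi/8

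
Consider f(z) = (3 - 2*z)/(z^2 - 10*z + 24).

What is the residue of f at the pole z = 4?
Write f(z) = P(z)/Q(z) with P(z) = 3 - 2*z and Q(z) = z^2 - 10*z + 24.
The denominator factors as Q(z) = (z - 4)*(z - 6), so z = 4 is a simple zero of Q and P is analytic there; z = 4 is therefore a simple pole and
  Res(f, z₀) = P(z₀)/Q'(z₀).

Q'(z) = 2*z - 10, so Q'(4) = -2.
P(4) = -5.

Res(f, 4) = (-5)/(-2) = 5/2

Final answer: 5/2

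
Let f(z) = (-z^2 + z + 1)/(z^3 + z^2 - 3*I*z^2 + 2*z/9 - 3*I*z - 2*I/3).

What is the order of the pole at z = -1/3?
Factor the denominator:
  z^3 + z^2 - 3*I*z^2 + 2*z/9 - 3*I*z - 2*I/3 = (z + 1/3)*(z - 3*I)*(z + 2/3)

The numerator P(z) = -z^2 + z + 1 has P(-1/3) = 5/9 ≠ 0, so no factor of (z + 1/3) cancels.
Near z = -1/3 we can therefore write f(z) = g(z)/(z + 1/3) with g analytic at -1/3 and g(-1/3) ≠ 0 (g is the numerator divided by the remaining denominator factors).

Hence z = -1/3 is a pole of order 1.

Final answer: 1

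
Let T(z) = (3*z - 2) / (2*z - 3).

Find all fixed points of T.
{3/2 - sqrt(5)/2, sqrt(5)/2 + 3/2}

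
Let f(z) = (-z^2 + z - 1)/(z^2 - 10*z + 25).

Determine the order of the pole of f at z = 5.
2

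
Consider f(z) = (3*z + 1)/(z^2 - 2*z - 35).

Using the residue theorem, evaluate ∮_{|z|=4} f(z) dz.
0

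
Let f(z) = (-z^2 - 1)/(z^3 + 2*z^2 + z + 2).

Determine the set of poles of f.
The singularities of f are the zeros of the denominator. Factoring,
  z^3 + 2*z^2 + z + 2 = (z - I)*(z + I)*(z + 2)
so the candidates are z = I, z = -I, z = -2.

Check the numerator P(z) = -z^2 - 1 at each one:
  P(I) = 0, so the factor (z - I) cancels and z = I is only a removable singularity, not a pole.
  P(-I) = 0, so the factor (z + I) cancels and z = -I is only a removable singularity, not a pole.
  P(-2) = -5 ≠ 0, so z = -2 is a (simple) pole.

Poles of f: {-2}

Final answer: {-2}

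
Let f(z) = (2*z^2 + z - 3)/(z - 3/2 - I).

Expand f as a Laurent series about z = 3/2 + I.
Put w = z - (3/2 + I), i.e. z = w + 3/2 + I. The denominator is w, so it suffices to rewrite the numerator in powers of w.

P(z) = 2*z^2 + z - 3
P(w + 3/2 + I) = 1 + 7*I + (7 + 4*I)*w + 2*w^2

Dividing each term by w:
  f = (1 + 7*I)/w + 7 + 4*I + 2*w

Substituting back w = z - 3/2 - I:
  f(z) = (1 + 7*I)/(z - 3/2 - I) + 7 + 4*I + 2*(z - 3/2 - I)

The series is finite because the numerator is a polynomial; the negative powers form the principal part, and the coefficient of 1/(z - 3/2 - I) gives Res(f, 3/2 + I) = 1 + 7*I.

Final answer: (1 + 7*I)/(z - 3/2 - I) + 7 + 4*I + 2*(z - 3/2 - I)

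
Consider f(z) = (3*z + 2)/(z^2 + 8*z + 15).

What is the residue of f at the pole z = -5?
13/2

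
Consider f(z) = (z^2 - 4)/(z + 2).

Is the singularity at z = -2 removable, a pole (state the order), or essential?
The numerator vanishes at z = -2 ((-2)^2 = 4), so it is divisible by z + 2:
  z^2 - 4 = (z + 2)*(z - 2)
Hence for z ≠ -2, f(z) = z - 2, a polynomial, and lim_{z→-2} f(z) = -4 is finite.
So the singularity is removable.

Final answer: removable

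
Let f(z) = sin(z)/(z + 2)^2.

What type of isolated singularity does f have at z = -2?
Write f(z) = g(z)/(z + 2)^2 with g(z) = sin(z).
g is entire and g(-2) = -sin(2) ≠ 0, so no factor of (z + 2) cancels: the Laurent expansion of f about z = -2 starts at the power -2, i.e. lim_{z→z₀} (z - z₀)^2 f(z) = -sin(2) is finite and nonzero.
So z = -2 is a pole of order 2.

Final answer: pole of order 2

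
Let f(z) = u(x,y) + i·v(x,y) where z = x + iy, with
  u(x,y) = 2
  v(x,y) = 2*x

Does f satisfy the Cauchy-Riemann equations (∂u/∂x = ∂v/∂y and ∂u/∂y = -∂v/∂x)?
∂u/∂x = 0
∂v/∂y = 0
∂u/∂y = 0
∂v/∂x = 2
∂u/∂y ≠ -∂v/∂x; the Cauchy-Riemann equations are not satisfied, so f is not analytic.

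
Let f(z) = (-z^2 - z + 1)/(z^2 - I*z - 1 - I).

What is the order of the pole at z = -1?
Factor the denominator:
  z^2 - I*z - 1 - I = (z + 1)*(z - 1 - I)

The numerator P(z) = -z^2 - z + 1 has P(-1) = 1 ≠ 0, so no factor of (z + 1) cancels.
Near z = -1 we can therefore write f(z) = g(z)/(z + 1) with g analytic at -1 and g(-1) ≠ 0 (g is the numerator divided by the remaining denominator factors).

Hence z = -1 is a pole of order 1.

Final answer: 1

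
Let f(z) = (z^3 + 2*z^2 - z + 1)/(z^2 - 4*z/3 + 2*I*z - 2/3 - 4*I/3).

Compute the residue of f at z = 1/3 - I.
Write f(z) = P(z)/Q(z) with P(z) = z^3 + 2*z^2 - z + 1 and Q(z) = z^2 - 4*z/3 + 2*I*z - 2/3 - 4*I/3.
The denominator factors as Q(z) = (z - 1/3 + I)*(z - 1 + I), so z = 1/3 - I is a simple zero of Q and P is analytic there; z = 1/3 - I is therefore a simple pole and
  Res(f, z₀) = P(z₀)/Q'(z₀).

Q'(z) = 2*z - 4/3 + 2*I, so Q'(1/3 - I) = -2/3.
P(1/3 - I) = -56/27 + I/3.

Res(f, 1/3 - I) = (-56/27 + I/3)/(-2/3) = 28/9 - I/2

Final answer: 28/9 - I/2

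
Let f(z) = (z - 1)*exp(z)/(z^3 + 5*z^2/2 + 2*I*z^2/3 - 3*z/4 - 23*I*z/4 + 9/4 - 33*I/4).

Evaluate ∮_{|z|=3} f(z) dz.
By the residue theorem, ∮_C f(z) dz = 2πi · (sum of the residues of f at the poles inside |z| = 3).

The denominator factors as (z + 3 + 3*I/2)*(z - 3/2 - 3*I/2)*(z + 1 + 2*I/3), so the singularities of f are simple poles at z = -3 - 3*I/2, z = 3/2 + 3*I/2, z = -1 - 2*I/3.
  |-3 - 3*I/2|² = 45/4 > 9 = 3², so this pole is outside the contour.
  |3/2 + 3*I/2|² = 9/2 < 9 = 3², so this pole is inside the contour.
  |-1 - 2*I/3|² = 13/9 < 9 = 3², so this pole is inside the contour.

With P(z) = (z - 1)*exp(z) and Q(z) = z^3 + 5*z^2/2 + 2*I*z^2/3 - 3*z/4 - 23*I*z/4 + 9/4 - 33*I/4, each pole is simple, so Res(f, z₀) = P(z₀)/Q'(z₀) with Q'(z) = 3*z^2 + 5*z + 4*I*z/3 - 3/4 - 23*I/4.
  Res(f, 3/2 + 3*I/2) = P(3/2 + 3*I/2)/Q'(3/2 + 3*I/2) = ((1/2 + 3*I/2)*exp(3/2 + 3*I/2))/(19/4 + 69*I/4) = (226/2561 - 12*I/2561)*exp(3/2 + 3*I/2)
  Res(f, -1 - 2*I/3) = P(-1 - 2*I/3)/Q'(-1 - 2*I/3) = ((-2 - 2*I/3)*exp(-1 - 2*I/3))/(-115/36 - 77*I/12) = (6912/33293 - 6936*I/33293)*exp(-1 - 2*I/3)

Sum of residues inside C: (6912/33293 - 6936*I/33293)*exp(-1 - 2*I/3) + (226/2561 - 12*I/2561)*exp(3/2 + 3*I/2)
∮_C f(z) dz = 2πi · ((6912/33293 - 6936*I/33293)*exp(-1 - 2*I/3) + (226/2561 - 12*I/2561)*exp(3/2 + 3*I/2)) = pi*(13872/33293 + 13824*I/33293)*exp(-1 - 2*I/3) + pi*(24/2561 + 452*I/2561)*exp(3/2 + 3*I/2)

Final answer: pi*(13872/33293 + 13824*I/33293)*exp(-1 - 2*I/3) + pi*(24/2561 + 452*I/2561)*exp(3/2 + 3*I/2)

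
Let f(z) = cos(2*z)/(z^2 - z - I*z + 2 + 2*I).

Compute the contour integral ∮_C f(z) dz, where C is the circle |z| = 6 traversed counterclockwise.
By the residue theorem, ∮_C f(z) dz = 2πi · (sum of the residues of f at the poles inside |z| = 6).

The denominator factors as (z - 2*I)*(z - 1 + I), so the singularities of f are simple poles at z = 2*I, z = 1 - I.
  |2*I|² = 4 < 36 = 6², so this pole is inside the contour.
  |1 - I|² = 2 < 36 = 6², so this pole is inside the contour.

With P(z) = cos(2*z) and Q(z) = z^2 - z - I*z + 2 + 2*I, each pole is simple, so Res(f, z₀) = P(z₀)/Q'(z₀) with Q'(z) = 2*z - 1 - I.
  Res(f, 2*I) = P(2*I)/Q'(2*I) = (cosh(4))/(-1 + 3*I) = (-1/10 - 3*I/10)*cosh(4)
  Res(f, 1 - I) = P(1 - I)/Q'(1 - I) = (cos(2 - 2*I))/(1 - 3*I) = (1/10 + 3*I/10)*cos(2 - 2*I)

Sum of residues inside C: (-1/10 - 3*I/10)*cosh(4) + (1/10 + 3*I/10)*cos(2 - 2*I)
∮_C f(z) dz = 2πi · ((-1/10 - 3*I/10)*cosh(4) + (1/10 + 3*I/10)*cos(2 - 2*I)) = pi*(3/5 - I/5)*cosh(4) + pi*(-3/5 + I/5)*cos(2 - 2*I)

Final answer: pi*(3/5 - I/5)*cosh(4) + pi*(-3/5 + I/5)*cos(2 - 2*I)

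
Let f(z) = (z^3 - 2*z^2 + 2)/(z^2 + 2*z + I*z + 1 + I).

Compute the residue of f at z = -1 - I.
Write f(z) = P(z)/Q(z) with P(z) = z^3 - 2*z^2 + 2 and Q(z) = z^2 + 2*z + I*z + 1 + I.
The denominator factors as Q(z) = (z + 1)*(z + 1 + I), so z = -1 - I is a simple zero of Q and P is analytic there; z = -1 - I is therefore a simple pole and
  Res(f, z₀) = P(z₀)/Q'(z₀).

Q'(z) = 2*z + 2 + I, so Q'(-1 - I) = -I.
P(-1 - I) = 4 - 6*I.

Res(f, -1 - I) = (4 - 6*I)/(-I) = 6 + 4*I

Final answer: 6 + 4*I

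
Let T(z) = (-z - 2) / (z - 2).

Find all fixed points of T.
T(z) = z means -z - 2 = z*(z - 2), i.e.
  z^2 - z + 2 = 0.
Discriminant: (-1)^2 - 4*(1)*(2) = -7, so the roots are complex conjugates.
  z = (1 ± I*sqrt(7))/(2*(1))
Fixed points: {1/2 - sqrt(7)*I/2, 1/2 + sqrt(7)*I/2}

Final answer: {1/2 - sqrt(7)*I/2, 1/2 + sqrt(7)*I/2}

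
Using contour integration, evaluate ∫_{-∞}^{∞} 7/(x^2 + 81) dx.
Let f(z) = 7/(z^2 + 81). The denominator has no real zeros and deg Q - deg P = 2 ≥ 2, so the integral of f over the upper semicircle |z| = R tends to 0 as R → ∞. Closing the contour in the upper half-plane,
  ∫_{-∞}^{∞} f(x) dx = 2πi · Σ Res(f, z_k)  over the poles with Im z_k > 0.

Zeros of the denominator: z^2 + 81 = 0 gives z = ±9*I.
Upper half-plane: z = 9*I (simple).

Each pole is a simple zero of Q(z) = z^2 + 81, so Res(f, z₀) = P(z₀)/Q'(z₀) with P(z) = 7, Q'(z) = 2*z:
  Res(f, 9*I) = (7)/(18*I) = -7*I/18

∫_{-∞}^{∞} f(x) dx = 2πi · (-7*I/18) = 7*pi/9

Final answer: 7*pi/9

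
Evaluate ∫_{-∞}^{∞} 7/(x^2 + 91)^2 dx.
Let f(z) = 7/(z^2 + 91)^2. The denominator has no real zeros and deg Q - deg P = 4 ≥ 2, so the integral of f over the upper semicircle |z| = R tends to 0 as R → ∞. Closing the contour in the upper half-plane,
  ∫_{-∞}^{∞} f(x) dx = 2πi · Σ Res(f, z_k)  over the poles with Im z_k > 0.

Zeros of the denominator: z^2 + 91 = 0 gives z = ±sqrt(91)*I.
Upper half-plane: z = sqrt(91)*I (a pole of order 2).

Write f(z) = g(z)/(z - sqrt(91)*I)^2 with g(z) = 7/(z + sqrt(91)*I)^2. For a double pole, Res(f, z₀) = g'(z₀):
  g'(z) = -14/(z + sqrt(91)*I)^3
  Res(f, sqrt(91)*I) = g'(sqrt(91)*I) = -sqrt(91)*I/4732

∫_{-∞}^{∞} f(x) dx = 2πi · (-sqrt(91)*I/4732) = sqrt(91)*pi/2366

Final answer: sqrt(91)*pi/2366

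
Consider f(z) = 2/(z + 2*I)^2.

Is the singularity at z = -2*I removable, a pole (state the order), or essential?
Write f(z) = g(z)/(z + 2*I)^2 with g(z) = 2.
g is entire and g(-2*I) = 2 ≠ 0, so no factor of (z + 2*I) cancels: the Laurent expansion of f about z = -2*I starts at the power -2, i.e. lim_{z→z₀} (z - z₀)^2 f(z) = 2 is finite and nonzero.
So z = -2*I is a pole of order 2.

Final answer: pole of order 2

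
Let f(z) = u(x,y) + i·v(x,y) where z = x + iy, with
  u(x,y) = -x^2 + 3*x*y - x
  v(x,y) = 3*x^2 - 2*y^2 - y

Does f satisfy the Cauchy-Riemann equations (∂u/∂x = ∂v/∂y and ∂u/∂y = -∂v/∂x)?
∂u/∂x = -2*x + 3*y - 1
∂v/∂y = -4*y - 1
∂u/∂y = 3*x
∂v/∂x = 6*x
∂u/∂x ≠ ∂v/∂y and ∂u/∂y ≠ -∂v/∂x; the Cauchy-Riemann equations are not satisfied, so f is not analytic.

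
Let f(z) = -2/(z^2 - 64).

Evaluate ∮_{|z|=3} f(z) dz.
0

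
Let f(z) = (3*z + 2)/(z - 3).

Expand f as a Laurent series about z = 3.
Put w = z - (3), i.e. z = w + 3. The denominator is w, so it suffices to rewrite the numerator in powers of w.

P(z) = 3*z + 2
P(w + 3) = 11 + 3*w

Dividing each term by w:
  f = 11/w + 3

Substituting back w = z - 3:
  f(z) = 11/(z - 3) + 3

The series is finite because the numerator is a polynomial; the negative powers form the principal part, and the coefficient of 1/(z - 3) gives Res(f, 3) = 11.

Final answer: 11/(z - 3) + 3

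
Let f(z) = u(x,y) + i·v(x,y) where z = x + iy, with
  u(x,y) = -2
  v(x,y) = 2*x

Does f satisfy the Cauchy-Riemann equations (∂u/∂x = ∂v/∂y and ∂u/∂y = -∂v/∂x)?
∂u/∂x = 0
∂v/∂y = 0
∂u/∂y = 0
∂v/∂x = 2
∂u/∂y ≠ -∂v/∂x; the Cauchy-Riemann equations are not satisfied, so f is not analytic.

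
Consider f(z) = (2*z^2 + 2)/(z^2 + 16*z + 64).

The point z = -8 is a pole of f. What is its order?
Factor the denominator:
  z^2 + 16*z + 64 = (z + 8)^2

The numerator P(z) = 2*z^2 + 2 has P(-8) = 130 ≠ 0, so no factor of (z + 8) cancels.
Near z = -8 we can therefore write f(z) = g(z)/(z + 8)^2 with g analytic at -8 and g(-8) ≠ 0 (g is just the numerator).

Hence z = -8 is a pole of order 2.

Final answer: 2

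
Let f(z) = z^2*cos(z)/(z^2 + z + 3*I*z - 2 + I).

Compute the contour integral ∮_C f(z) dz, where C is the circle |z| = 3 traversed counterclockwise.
By the residue theorem, ∮_C f(z) dz = 2πi · (sum of the residues of f at the poles inside |z| = 3).

The denominator factors as (z + I)*(z + 1 + 2*I), so the singularities of f are simple poles at z = -I, z = -1 - 2*I.
  |-I|² = 1 < 9 = 3², so this pole is inside the contour.
  |-1 - 2*I|² = 5 < 9 = 3², so this pole is inside the contour.

With P(z) = z^2*cos(z) and Q(z) = z^2 + z + 3*I*z - 2 + I, each pole is simple, so Res(f, z₀) = P(z₀)/Q'(z₀) with Q'(z) = 2*z + 1 + 3*I.
  Res(f, -I) = P(-I)/Q'(-I) = (-cosh(1))/(1 + I) = (-1/2 + I/2)*cosh(1)
  Res(f, -1 - 2*I) = P(-1 - 2*I)/Q'(-1 - 2*I) = ((-3 + 4*I)*cos(1 + 2*I))/(-1 - I) = (-1/2 - 7*I/2)*cos(1 + 2*I)

Sum of residues inside C: (-1/2 - 7*I/2)*cos(1 + 2*I) + (-1/2 + I/2)*cosh(1)
∮_C f(z) dz = 2πi · ((-1/2 - 7*I/2)*cos(1 + 2*I) + (-1/2 + I/2)*cosh(1)) = pi*(7 - I)*cos(1 + 2*I) + pi*(-1 - I)*cosh(1)

Final answer: pi*(7 - I)*cos(1 + 2*I) + pi*(-1 - I)*cosh(1)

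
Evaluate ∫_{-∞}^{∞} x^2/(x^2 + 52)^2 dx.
sqrt(13)*pi/52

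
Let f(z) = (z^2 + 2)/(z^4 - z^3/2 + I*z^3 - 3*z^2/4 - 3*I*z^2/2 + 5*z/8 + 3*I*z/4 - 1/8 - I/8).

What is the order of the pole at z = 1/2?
Factor the denominator:
  z^4 - z^3/2 + I*z^3 - 3*z^2/4 - 3*I*z^2/2 + 5*z/8 + 3*I*z/4 - 1/8 - I/8 = (z - 1/2)^3*(z + 1 + I)

The numerator P(z) = z^2 + 2 has P(1/2) = 9/4 ≠ 0, so no factor of (z - 1/2) cancels.
Near z = 1/2 we can therefore write f(z) = g(z)/(z - 1/2)^3 with g analytic at 1/2 and g(1/2) ≠ 0 (g is the numerator divided by the remaining denominator factors).

Hence z = 1/2 is a pole of order 3.

Final answer: 3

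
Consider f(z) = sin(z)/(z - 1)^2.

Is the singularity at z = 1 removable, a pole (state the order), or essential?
Write f(z) = g(z)/(z - 1)^2 with g(z) = sin(z).
g is entire and g(1) = sin(1) ≠ 0, so no factor of (z - 1) cancels: the Laurent expansion of f about z = 1 starts at the power -2, i.e. lim_{z→z₀} (z - z₀)^2 f(z) = sin(1) is finite and nonzero.
So z = 1 is a pole of order 2.

Final answer: pole of order 2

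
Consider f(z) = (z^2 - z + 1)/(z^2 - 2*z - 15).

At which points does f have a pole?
The singularities of f are the zeros of the denominator. Factoring,
  z^2 - 2*z - 15 = (z + 3)*(z - 5)
so the candidates are z = -3, z = 5.

Check the numerator P(z) = z^2 - z + 1 at each one:
  P(-3) = 13 ≠ 0, so z = -3 is a (simple) pole.
  P(5) = 21 ≠ 0, so z = 5 is a (simple) pole.

Poles of f: {-3, 5}

Final answer: {-3, 5}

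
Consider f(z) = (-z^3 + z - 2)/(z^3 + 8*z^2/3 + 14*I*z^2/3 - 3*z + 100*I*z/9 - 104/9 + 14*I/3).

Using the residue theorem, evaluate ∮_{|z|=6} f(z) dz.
pi*(-28/3 + 16*I/3)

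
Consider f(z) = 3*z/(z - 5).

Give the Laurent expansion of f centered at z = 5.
15/(z - 5) + 3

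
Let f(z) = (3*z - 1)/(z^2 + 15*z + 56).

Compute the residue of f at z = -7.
-22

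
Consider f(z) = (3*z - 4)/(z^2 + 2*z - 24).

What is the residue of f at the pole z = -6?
Write f(z) = P(z)/Q(z) with P(z) = 3*z - 4 and Q(z) = z^2 + 2*z - 24.
The denominator factors as Q(z) = (z + 6)*(z - 4), so z = -6 is a simple zero of Q and P is analytic there; z = -6 is therefore a simple pole and
  Res(f, z₀) = P(z₀)/Q'(z₀).

Q'(z) = 2*z + 2, so Q'(-6) = -10.
P(-6) = -22.

Res(f, -6) = (-22)/(-10) = 11/5

Final answer: 11/5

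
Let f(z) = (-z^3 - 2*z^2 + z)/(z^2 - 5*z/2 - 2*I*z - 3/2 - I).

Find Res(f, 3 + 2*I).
Write f(z) = P(z)/Q(z) with P(z) = -z^3 - 2*z^2 + z and Q(z) = z^2 - 5*z/2 - 2*I*z - 3/2 - I.
The denominator factors as Q(z) = (z + 1/2)*(z - 3 - 2*I), so z = 3 + 2*I is a simple zero of Q and P is analytic there; z = 3 + 2*I is therefore a simple pole and
  Res(f, z₀) = P(z₀)/Q'(z₀).

Q'(z) = 2*z - 5/2 - 2*I, so Q'(3 + 2*I) = 7/2 + 2*I.
P(3 + 2*I) = 2 - 68*I.

Res(f, 3 + 2*I) = (2 - 68*I)/(7/2 + 2*I) = -516/65 - 968*I/65

Final answer: -516/65 - 968*I/65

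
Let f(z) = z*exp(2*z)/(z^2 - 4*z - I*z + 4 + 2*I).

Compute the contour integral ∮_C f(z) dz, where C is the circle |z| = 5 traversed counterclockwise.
By the residue theorem, ∮_C f(z) dz = 2πi · (sum of the residues of f at the poles inside |z| = 5).

The denominator factors as (z - 2 - I)*(z - 2), so the singularities of f are simple poles at z = 2 + I, z = 2.
  |2 + I|² = 5 < 25 = 5², so this pole is inside the contour.
  |2|² = 4 < 25 = 5², so this pole is inside the contour.

With P(z) = z*exp(2*z) and Q(z) = z^2 - 4*z - I*z + 4 + 2*I, each pole is simple, so Res(f, z₀) = P(z₀)/Q'(z₀) with Q'(z) = 2*z - 4 - I.
  Res(f, 2 + I) = P(2 + I)/Q'(2 + I) = ((2 + I)*exp(4 + 2*I))/(I) = (1 - 2*I)*exp(4 + 2*I)
  Res(f, 2) = P(2)/Q'(2) = (2*exp(4))/(-I) = 2*I*exp(4)

Sum of residues inside C: (1 - 2*I)*exp(4 + 2*I) + 2*I*exp(4)
∮_C f(z) dz = 2πi · ((1 - 2*I)*exp(4 + 2*I) + 2*I*exp(4)) = -4*pi*exp(4) + pi*(4 + 2*I)*exp(4 + 2*I)

Final answer: -4*pi*exp(4) + pi*(4 + 2*I)*exp(4 + 2*I)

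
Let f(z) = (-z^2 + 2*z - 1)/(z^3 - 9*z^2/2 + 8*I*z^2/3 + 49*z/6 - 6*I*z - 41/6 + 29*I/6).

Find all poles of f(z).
The singularities of f are the zeros of the denominator. Factoring,
  z^3 - 9*z^2/2 + 8*I*z^2/3 + 49*z/6 - 6*I*z - 41/6 + 29*I/6 = (z - 1 - I)*(z - 2 + 3*I)*(z - 3/2 + 2*I/3)
so the candidates are z = 1 + I, z = 2 - 3*I, z = 3/2 - 2*I/3.

Check the numerator P(z) = -z^2 + 2*z - 1 at each one:
  P(1 + I) = 1 ≠ 0, so z = 1 + I is a (simple) pole.
  P(2 - 3*I) = 8 + 6*I ≠ 0, so z = 2 - 3*I is a (simple) pole.
  P(3/2 - 2*I/3) = 7/36 + 2*I/3 ≠ 0, so z = 3/2 - 2*I/3 is a (simple) pole.

Poles of f: {1 + I, 3/2 - 2*I/3, 2 - 3*I}

Final answer: {1 + I, 3/2 - 2*I/3, 2 - 3*I}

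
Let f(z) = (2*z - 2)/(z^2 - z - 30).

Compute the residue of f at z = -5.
12/11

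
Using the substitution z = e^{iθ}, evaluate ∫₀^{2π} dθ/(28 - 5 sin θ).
Call the integral J. The integrand is 2π-periodic and we integrate over a full period, so shifting θ does not change the value (θ → θ + π/2 turns sin θ into cos θ; θ → θ + π flips the sign of the trig term). Hence
  J = ∫₀^{2π} dθ/(28 + 5 cos θ).
Put z = e^{iθ}: then cos θ = (z + 1/z)/2, dθ = dz/(iz), and z runs once counterclockwise around |z| = 1:
  J = ∮_{|z|=1} 1/(28 + 5*(z + 1/z)/2) · dz/(iz) = (2/i) ∮_{|z|=1} dz/(5*z^2 + 56*z + 5).
The roots of 5*z^2 + 56*z + 5 are z = (-28 ± sqrt(28^2 - 5^2))/5, with sqrt(759) = sqrt(759); their product is 1, so only z₊ = -28/5 + sqrt(759)/5 lies inside the unit circle (z₋ = -28/5 - sqrt(759)/5 lies outside).
z₊ is a simple zero of q(z) = 5*z^2 + 56*z + 5, so Res(1/q, z₊) = 1/q'(z₊) with q'(z) = 10*z + 56; and q'(z₊) = 5*(z₊ - z₋) = 2*sqrt(759).
Therefore J = (2/i) · 2πi · 1/(2*sqrt(759)) = 2*pi/(sqrt(759)) = 2*sqrt(759)*pi/759

Final answer: 2*sqrt(759)*pi/759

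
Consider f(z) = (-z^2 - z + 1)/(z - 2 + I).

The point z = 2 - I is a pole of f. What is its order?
Factor the denominator:
  z - 2 + I = (z - 2 + I)

The numerator P(z) = -z^2 - z + 1 has P(2 - I) = -4 + 5*I ≠ 0, so no factor of (z - 2 + I) cancels.
Near z = 2 - I we can therefore write f(z) = g(z)/(z - 2 + I) with g analytic at 2 - I and g(2 - I) ≠ 0 (g is just the numerator).

Hence z = 2 - I is a pole of order 1.

Final answer: 1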